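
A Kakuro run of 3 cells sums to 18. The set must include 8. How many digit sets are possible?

3

3 distinct digits from 1–9 sum between 6 and 24.
Keeping only sets containing 8.
Enumerating: {1,8,9}, {3,7,8}, {4,6,8}.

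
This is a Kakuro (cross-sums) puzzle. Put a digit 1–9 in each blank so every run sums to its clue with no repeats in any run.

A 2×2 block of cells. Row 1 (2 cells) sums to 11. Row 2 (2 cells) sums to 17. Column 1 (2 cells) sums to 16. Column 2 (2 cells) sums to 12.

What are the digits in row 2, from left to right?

9, 8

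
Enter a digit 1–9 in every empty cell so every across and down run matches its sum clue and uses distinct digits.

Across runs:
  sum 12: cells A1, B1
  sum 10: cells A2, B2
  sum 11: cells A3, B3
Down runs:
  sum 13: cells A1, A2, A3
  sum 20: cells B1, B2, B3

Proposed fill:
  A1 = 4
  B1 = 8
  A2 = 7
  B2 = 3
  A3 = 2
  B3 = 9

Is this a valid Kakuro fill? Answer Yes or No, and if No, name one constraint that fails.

Across: 4+8=12; 7+3=10; 2+9=11. Down: 4+7+2=13; 8+3+9=20. No digit repeats within any run.

Yes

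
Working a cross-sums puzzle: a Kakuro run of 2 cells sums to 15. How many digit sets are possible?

2 distinct digits from 1–9 sum between 3 and 17.
Enumerating: {6,9}, {7,8}.

2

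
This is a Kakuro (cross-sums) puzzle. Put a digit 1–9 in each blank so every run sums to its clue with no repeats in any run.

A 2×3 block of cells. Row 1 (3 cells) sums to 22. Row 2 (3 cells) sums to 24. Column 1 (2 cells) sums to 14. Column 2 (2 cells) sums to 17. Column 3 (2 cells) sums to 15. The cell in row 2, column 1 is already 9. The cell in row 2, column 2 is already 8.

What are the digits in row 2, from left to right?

9 8 7

24 in 3 cells must be {7,8,9}; 17 in 2 cells must be {8,9}.
(1,1) = 14 − 9 = 5 completes the 14 down.
(1,2) = 17 − 8 = 9 completes the 17 down.
(1,3) = 22 − 14 = 8 completes the 22 across.
(2,3) = 24 − 17 = 7 completes the 24 across.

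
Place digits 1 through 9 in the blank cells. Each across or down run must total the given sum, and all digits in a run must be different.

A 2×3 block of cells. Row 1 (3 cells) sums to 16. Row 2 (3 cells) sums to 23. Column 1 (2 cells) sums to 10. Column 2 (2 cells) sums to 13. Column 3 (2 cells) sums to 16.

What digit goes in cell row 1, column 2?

5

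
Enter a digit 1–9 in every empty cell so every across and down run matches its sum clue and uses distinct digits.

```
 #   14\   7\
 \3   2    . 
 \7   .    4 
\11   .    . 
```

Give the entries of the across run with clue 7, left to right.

3 in 2 cells must be {1,2}; 7 in 3 cells must be {1,2,4}.
R1C2 = 3 − 2 = 1 completes the 3 across.
R2C1 = 7 − 4 = 3 completes the 7 across.
R3C1 = 14 − 5 = 9 completes the 14 down.
R3C2 = 11 − 9 = 2 completes the 11 across.

3 4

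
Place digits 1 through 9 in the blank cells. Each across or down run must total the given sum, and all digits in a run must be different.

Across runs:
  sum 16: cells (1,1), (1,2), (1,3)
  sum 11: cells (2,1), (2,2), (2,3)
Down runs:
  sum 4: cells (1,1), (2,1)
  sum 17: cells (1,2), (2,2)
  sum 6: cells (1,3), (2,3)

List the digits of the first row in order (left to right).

3 9 4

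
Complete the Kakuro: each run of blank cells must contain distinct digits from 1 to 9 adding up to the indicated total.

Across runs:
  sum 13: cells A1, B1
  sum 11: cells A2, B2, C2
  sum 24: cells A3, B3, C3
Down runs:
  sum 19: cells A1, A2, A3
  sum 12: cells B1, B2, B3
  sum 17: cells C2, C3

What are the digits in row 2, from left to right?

24 in 3 cells must be {7,8,9}; 17 in 2 cells must be {8,9}.
Only 8 fits C2 under both its across sum 11 and down sum 17.
C3 = 17 − 8 = 9 completes the 17 down.
Given what's placed, A2 must be 2 to fit the 11 across and 19 down.
B2 = 11 − 10 = 1 completes the 11 across.

2 1 8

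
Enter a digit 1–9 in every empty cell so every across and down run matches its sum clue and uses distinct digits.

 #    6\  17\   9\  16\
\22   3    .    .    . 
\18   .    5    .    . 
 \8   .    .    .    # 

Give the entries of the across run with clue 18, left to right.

2 5 4 7

6 in 3 cells must be {1,2,3}; 16 in 2 cells must be {7,9}.
No cell is forced outright now. R3C2 can only be 3 or 4 (the digits allowed by both its 8 across and its 17 down). If R3C2 = 3: that forces R1C2 = 9, after which R1C4 would have to be in {2,4,6,8} for the 22 across but in {7,9} for the 16 down — contradiction. So R3C2 = 4.
R1C2 = 17 − 9 = 8 completes the 17 down.
R3C1 = 1: the only remaining digit allowed by both the 8 across and the 6 down.
R3C3 = 8 − 5 = 3 completes the 8 across.
R2C1 = 6 − 4 = 2 completes the 6 down.
R2C3 = 4: the only remaining digit allowed by both the 18 across and the 9 down.
R2C4 = 18 − 11 = 7 completes the 18 across.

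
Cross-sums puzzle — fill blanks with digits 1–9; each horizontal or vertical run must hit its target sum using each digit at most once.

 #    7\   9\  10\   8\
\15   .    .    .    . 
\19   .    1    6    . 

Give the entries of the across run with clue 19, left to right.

5 1 6 7

R1C2 = 9 − 1 = 8 completes the 9 down.
R1C3 = 10 − 6 = 4 completes the 10 down.
Nothing is forced directly, so branch on R1C1, whose candidates are 1 or 2. If R1C1 = 1: that forces R1C4 = 2, after which R2C1 would have to be in {3,4,5,7,8,9} for the 19 across but in {6} for the 7 down — contradiction. So R1C1 = 2.
R1C4 = 15 − 14 = 1 completes the 15 across.
R2C1 = 7 − 2 = 5 completes the 7 down.
R2C4 = 19 − 12 = 7 completes the 19 across.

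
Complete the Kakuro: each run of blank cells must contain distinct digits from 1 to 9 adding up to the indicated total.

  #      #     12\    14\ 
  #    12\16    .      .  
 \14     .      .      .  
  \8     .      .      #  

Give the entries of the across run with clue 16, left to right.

16 in 2 cells must be {7,9}.
The 16 across and the 14 down share only 9, so R1C3 = 9.
R2C3 = 14 − 9 = 5 completes the 14 down.
R1C2 = 16 − 9 = 7 completes the 16 across.
No cell is forced outright now. R3C1 can only be 3 or 5 or 7 (the digits allowed by both its 8 across and its 12 down). If R3C1 = 3: then R2C1 would have to be in {1,2,3,6,7,8} for the 14 across but in {9} for the 12 down — contradiction. If R3C1 = 7: then R2C1 would have to be in {1,2,3,6,7,8} for the 14 across but in {5} for the 12 down — contradiction. So R3C1 = 5.
R2C1 = 12 − 5 = 7 completes the 12 down.
R2C2 = 14 − 12 = 2 completes the 14 across.
R3C2 = 8 − 5 = 3 completes the 8 across.

7, 9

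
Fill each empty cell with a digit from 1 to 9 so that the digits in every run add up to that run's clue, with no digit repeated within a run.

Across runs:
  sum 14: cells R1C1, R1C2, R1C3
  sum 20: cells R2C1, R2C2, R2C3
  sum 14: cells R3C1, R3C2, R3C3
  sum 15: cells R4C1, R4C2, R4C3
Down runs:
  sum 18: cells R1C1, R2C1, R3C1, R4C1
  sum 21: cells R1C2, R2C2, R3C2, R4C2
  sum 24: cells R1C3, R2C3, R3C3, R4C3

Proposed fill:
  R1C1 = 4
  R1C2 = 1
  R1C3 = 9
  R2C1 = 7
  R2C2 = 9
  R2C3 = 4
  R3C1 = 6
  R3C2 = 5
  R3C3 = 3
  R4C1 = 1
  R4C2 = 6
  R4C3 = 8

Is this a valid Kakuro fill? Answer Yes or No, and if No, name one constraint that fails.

Yes

Across: 4+1+9=14; 7+9+4=20; 6+5+3=14; 1+6+8=15. Down: 4+7+6+1=18; 1+9+5+6=21; 9+4+3+8=24. No digit repeats within any run.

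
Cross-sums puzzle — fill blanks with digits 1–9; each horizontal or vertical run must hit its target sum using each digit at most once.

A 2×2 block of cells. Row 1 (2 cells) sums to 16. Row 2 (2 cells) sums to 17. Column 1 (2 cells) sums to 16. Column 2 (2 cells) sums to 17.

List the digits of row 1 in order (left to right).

7 9

16 in 2 cells must be {7,9}; 17 in 2 cells must be {8,9}.
The 16 across and the 17 down share only 9, so (1,2) = 9.
The 17 across and the 16 down share only 9, so (2,1) = 9.
(2,2) = 17 − 9 = 8 completes the 17 across.
(1,1) = 16 − 9 = 7 completes the 16 across.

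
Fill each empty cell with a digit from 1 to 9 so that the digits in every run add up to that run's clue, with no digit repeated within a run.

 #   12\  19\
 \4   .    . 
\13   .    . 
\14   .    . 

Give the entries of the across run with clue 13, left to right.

6, 7

4 in 2 cells must be {1,3}.
The 4 across and the 19 down share only 3, so R1C2 = 3.
Given what's placed, R3C2 must be 9 to fit the 14 across and 19 down.
R1C1 = 4 − 3 = 1 completes the 4 across.
R2C2 = 19 − 12 = 7 completes the 19 down.
R3C1 = 14 − 9 = 5 completes the 14 across.
R2C1 = 13 − 7 = 6 completes the 13 across.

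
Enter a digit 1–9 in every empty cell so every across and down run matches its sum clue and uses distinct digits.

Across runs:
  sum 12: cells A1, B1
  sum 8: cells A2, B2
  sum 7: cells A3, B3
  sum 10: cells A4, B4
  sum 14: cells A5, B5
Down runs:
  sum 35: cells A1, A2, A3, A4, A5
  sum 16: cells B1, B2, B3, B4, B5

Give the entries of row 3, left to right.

35 in 5 cells must be {5,6,7,8,9}; 16 in 5 cells must be {1,2,3,4,6}.
Only 6 fits B5 under both its across sum 14 and down sum 16.
A5 = 14 − 6 = 8 completes the 14 across.
Nothing is forced directly, so branch on B1, whose candidates are 3 or 4. If B1 = 4: then A1 would have to be in {8} for the 12 across but in {5,6,7,9} for the 35 down — contradiction. So B1 = 3.
A1 = 12 − 3 = 9 completes the 12 across.
No cell is forced outright now. A4 can only be 6 or 7 (the digits allowed by both its 10 across and its 35 down). If A4 = 7: then B4 would have to be in {3} for the 10 across but in {1,2,4} for the 16 down — contradiction. So A4 = 6.
Given what's placed, A3 must be 5 to fit the 7 across and 35 down.
B3 = 7 − 5 = 2 completes the 7 across.

5, 2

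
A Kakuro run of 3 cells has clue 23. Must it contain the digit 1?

The only way to make 23 from 3 distinct digits is {6,8,9}, which does not contain 1.

No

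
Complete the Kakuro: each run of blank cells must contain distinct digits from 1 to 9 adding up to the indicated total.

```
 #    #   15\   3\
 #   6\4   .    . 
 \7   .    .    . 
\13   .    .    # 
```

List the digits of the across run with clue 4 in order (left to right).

4 in 2 cells must be {1,3}; 7 in 3 cells must be {1,2,4}; 3 in 2 cells must be {1,2}.
The 4 across and the 3 down share only 1, so R1C3 = 1.
R2C3 = 3 − 1 = 2 completes the 3 down.
R1C2 = 4 − 1 = 3 completes the 4 across.
R2C2 = 4: the only remaining digit allowed by both the 7 across and the 15 down.
R3C2 = 15 − 7 = 8 completes the 15 down.
R2C1 = 7 − 6 = 1 completes the 7 across.
R3C1 = 13 − 8 = 5 completes the 13 across.

3 1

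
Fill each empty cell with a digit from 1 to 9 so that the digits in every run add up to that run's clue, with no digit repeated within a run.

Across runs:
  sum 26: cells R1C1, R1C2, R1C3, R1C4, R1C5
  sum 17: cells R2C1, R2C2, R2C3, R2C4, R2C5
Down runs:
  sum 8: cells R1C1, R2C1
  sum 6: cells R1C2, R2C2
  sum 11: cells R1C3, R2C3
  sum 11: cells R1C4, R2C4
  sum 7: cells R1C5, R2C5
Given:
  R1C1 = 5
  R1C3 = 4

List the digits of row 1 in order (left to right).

5 2 4 9 6

R2C1 = 8 − 5 = 3 completes the 8 down.
R2C3 = 11 − 4 = 7 completes the 11 down.
Nothing is forced directly, so branch on R1C2, whose candidates are 1 or 2. If R1C2 = 1: then R1C5 would have to be in {7,9} for the 26 across but in {1,2,3,4,5,6} for the 7 down — contradiction. So R1C2 = 2.
R1C5 = 6: the only remaining digit allowed by both the 26 across and the 7 down.
R2C2 = 6 − 2 = 4 completes the 6 down.
Given what's placed, R2C4 must be 2 to fit the 17 across and 11 down.
R2C5 = 17 − 16 = 1 completes the 17 across.
R1C4 = 26 − 17 = 9 completes the 26 across.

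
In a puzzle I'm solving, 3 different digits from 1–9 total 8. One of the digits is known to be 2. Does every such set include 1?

Yes

The only way to make 8 from 3 distinct digits under that restriction is {1,2,5}, which contains 1.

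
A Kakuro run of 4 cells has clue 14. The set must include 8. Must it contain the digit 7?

The only way to make 14 from 4 distinct digits under that restriction is {1,2,3,8}, which does not contain 7.

No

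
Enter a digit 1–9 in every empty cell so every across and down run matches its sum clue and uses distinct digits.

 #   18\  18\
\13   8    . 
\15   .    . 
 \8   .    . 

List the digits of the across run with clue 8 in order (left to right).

1 7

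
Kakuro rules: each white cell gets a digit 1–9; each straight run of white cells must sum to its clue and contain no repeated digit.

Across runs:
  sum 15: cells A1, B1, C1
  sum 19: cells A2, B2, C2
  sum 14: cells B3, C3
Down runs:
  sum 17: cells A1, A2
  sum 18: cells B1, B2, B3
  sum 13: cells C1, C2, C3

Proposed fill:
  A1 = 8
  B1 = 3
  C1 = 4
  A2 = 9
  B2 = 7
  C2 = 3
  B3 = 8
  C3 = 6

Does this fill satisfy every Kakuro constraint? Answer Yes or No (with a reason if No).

Across: 8+3+4=15; 9+7+3=19; 8+6=14. Down: 8+9=17; 3+7+8=18; 4+3+6=13. No digit repeats within any run.

Yes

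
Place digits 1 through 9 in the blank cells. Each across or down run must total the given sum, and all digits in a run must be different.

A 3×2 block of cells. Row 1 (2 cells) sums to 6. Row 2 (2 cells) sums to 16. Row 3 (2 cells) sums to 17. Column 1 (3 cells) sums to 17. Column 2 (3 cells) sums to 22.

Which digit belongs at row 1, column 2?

16 in 2 cells must be {7,9}; 17 in 2 cells must be {8,9}.
The 6 across and the 22 down share only 5, so (1,2) = 5.
Given what's placed, (2,2) must be 9 to fit the 16 across and 22 down.
(3,2) = 22 − 14 = 8 completes the 22 down.
(1,1) = 6 − 5 = 1 completes the 6 across.
(2,1) = 16 − 9 = 7 completes the 16 across.
(3,1) = 17 − 8 = 9 completes the 17 across.

5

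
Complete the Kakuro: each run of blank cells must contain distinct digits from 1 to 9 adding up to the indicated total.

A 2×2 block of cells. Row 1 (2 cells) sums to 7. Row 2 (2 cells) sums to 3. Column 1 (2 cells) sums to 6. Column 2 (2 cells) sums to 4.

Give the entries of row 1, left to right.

4 3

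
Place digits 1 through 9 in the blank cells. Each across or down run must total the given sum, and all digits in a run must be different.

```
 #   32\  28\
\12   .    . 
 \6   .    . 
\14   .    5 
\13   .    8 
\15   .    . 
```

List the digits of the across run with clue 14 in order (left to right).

R3C1 = 14 − 5 = 9 completes the 14 across.
R4C1 = 13 − 8 = 5 completes the 13 across.
Given what's placed, R2C1 must be 4 to fit the 6 across and 32 down.
R2C2 = 6 − 4 = 2 completes the 6 across.
Given what's placed, R1C1 must be 8 to fit the 12 across and 32 down.
R1C2 = 12 − 8 = 4 completes the 12 across.
R5C1 = 32 − 26 = 6 completes the 32 down.
R5C2 = 15 − 6 = 9 completes the 15 across.

9 5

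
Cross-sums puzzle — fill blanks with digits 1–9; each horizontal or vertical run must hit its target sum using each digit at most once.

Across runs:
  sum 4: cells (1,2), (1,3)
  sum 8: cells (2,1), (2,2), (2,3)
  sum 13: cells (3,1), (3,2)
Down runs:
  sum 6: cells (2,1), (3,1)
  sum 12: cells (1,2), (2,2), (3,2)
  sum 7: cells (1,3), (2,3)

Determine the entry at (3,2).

4 in 2 cells must be {1,3}.
Nothing is forced directly, so branch on (1,2), whose candidates are 1 or 3. If (1,2) = 3: that forces (1,3) = 1, after which (2,3) would have to be in {1,2,3,4,5} for the 8 across but in {6} for the 7 down — contradiction. So (1,2) = 1.
(1,3) = 4 − 1 = 3 completes the 4 across.
(2,3) = 7 − 3 = 4 completes the 7 down.
(2,1) = 1: the only remaining digit allowed by both the 8 across and the 6 down.
(2,2) = 8 − 5 = 3 completes the 8 across.
(3,1) = 6 − 1 = 5 completes the 6 down.
(3,2) = 13 − 5 = 8 completes the 13 across.

8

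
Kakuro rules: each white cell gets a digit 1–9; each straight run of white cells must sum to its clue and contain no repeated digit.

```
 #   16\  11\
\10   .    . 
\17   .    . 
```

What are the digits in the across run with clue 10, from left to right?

7 3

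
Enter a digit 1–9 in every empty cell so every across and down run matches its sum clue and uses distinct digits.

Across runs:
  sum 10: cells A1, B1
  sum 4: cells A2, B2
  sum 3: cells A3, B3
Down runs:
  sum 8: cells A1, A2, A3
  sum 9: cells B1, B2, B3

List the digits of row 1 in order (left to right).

4 in 2 cells must be {1,3}; 3 in 2 cells must be {1,2}.
Nothing is forced directly, so branch on A3, whose candidates are 1 or 2. If A3 = 2: that forces A1 = 1, after which B1 would have to be in {9} for the 10 across but in {1,2,3,4,5,6} for the 9 down — contradiction. So A3 = 1.
Given what's placed, A2 must be 3 to fit the 4 across and 8 down.
B2 = 4 − 3 = 1 completes the 4 across.
B3 = 3 − 1 = 2 completes the 3 across.
A1 = 8 − 4 = 4 completes the 8 down.
B1 = 10 − 4 = 6 completes the 10 across.

4 6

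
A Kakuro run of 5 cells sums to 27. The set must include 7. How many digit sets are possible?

7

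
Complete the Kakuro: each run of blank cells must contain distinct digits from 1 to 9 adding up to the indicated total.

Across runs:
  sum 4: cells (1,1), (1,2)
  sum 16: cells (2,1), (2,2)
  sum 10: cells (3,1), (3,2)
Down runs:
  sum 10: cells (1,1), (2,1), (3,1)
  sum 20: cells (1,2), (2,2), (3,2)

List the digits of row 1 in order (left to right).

1, 3

4 in 2 cells must be {1,3}; 16 in 2 cells must be {7,9}.
The 4 across and the 20 down share only 3, so (1,2) = 3.
The 16 across and the 10 down share only 7, so (2,1) = 7.
(2,2) = 16 − 7 = 9 completes the 16 across.
(3,2) = 20 − 12 = 8 completes the 20 down.
(1,1) = 4 − 3 = 1 completes the 4 across.
(3,1) = 10 − 8 = 2 completes the 10 across.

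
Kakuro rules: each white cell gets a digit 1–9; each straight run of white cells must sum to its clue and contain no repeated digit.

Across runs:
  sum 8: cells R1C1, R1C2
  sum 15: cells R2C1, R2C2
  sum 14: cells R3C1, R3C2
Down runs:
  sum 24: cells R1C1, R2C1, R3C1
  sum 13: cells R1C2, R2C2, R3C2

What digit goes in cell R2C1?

8

24 in 3 cells must be {7,8,9}.
The 8 across and the 24 down share only 7, so R1C1 = 7.
R1C2 = 8 − 7 = 1 completes the 8 across.
Nothing is forced directly, so branch on R2C1, whose candidates are 8 or 9. If R2C1 = 9: then R2C2 would have to be in {6} for the 15 across but in {3,4,5,7,8,9} for the 13 down — contradiction. So R2C1 = 8.
R2C2 = 15 − 8 = 7 completes the 15 across.
R3C1 = 24 − 15 = 9 completes the 24 down.
R3C2 = 14 − 9 = 5 completes the 14 across.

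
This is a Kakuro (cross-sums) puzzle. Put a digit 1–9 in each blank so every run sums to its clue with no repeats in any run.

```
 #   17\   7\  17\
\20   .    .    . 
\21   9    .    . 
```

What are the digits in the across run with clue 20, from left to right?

17 in 2 cells must be {8,9}.
R1C1 = 17 − 9 = 8 completes the 17 down.
Given what's placed, R1C3 must be 9 to fit the 20 across and 17 down.
R2C3 = 17 − 9 = 8 completes the 17 down.
R1C2 = 20 − 17 = 3 completes the 20 across.
R2C2 = 21 − 17 = 4 completes the 21 across.

8 3 9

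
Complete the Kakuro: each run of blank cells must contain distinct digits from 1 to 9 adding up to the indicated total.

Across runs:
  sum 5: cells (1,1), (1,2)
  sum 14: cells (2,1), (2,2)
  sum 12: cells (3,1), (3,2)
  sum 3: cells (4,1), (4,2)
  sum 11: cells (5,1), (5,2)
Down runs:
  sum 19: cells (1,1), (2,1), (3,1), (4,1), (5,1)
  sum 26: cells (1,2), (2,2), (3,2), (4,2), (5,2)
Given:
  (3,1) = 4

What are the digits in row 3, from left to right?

4 8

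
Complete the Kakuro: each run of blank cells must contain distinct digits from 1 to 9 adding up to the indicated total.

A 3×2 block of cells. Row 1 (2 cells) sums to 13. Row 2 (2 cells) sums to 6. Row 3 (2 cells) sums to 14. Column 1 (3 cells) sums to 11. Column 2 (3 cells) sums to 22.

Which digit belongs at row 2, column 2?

The 6 across and the 22 down share only 5, so (2,2) = 5.
(2,1) = 6 − 5 = 1 completes the 6 across.
Nothing is forced directly, so branch on (1,2), whose candidates are 8 or 9. If (1,2) = 8: then (1,1) would have to be in {5} for the 13 across but in {2,3,4,6,7,8} for the 11 down — contradiction. So (1,2) = 9.
(1,1) = 13 − 9 = 4 completes the 13 across.
(3,1) = 11 − 5 = 6 completes the 11 down.
(3,2) = 14 − 6 = 8 completes the 14 across.

5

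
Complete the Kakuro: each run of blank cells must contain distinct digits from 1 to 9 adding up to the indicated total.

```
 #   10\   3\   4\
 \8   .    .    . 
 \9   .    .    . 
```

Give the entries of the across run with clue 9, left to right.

3 in 2 cells must be {1,2}; 4 in 2 cells must be {1,3}.
Nothing is forced directly, so branch on R1C2, whose candidates are 1 or 2. If R1C2 = 2: that forces R1C1 = 1, after which R1C3 would have to be in {5} for the 8 across but in {1,3} for the 4 down — contradiction. So R1C2 = 1.
Given what's placed, R1C3 must be 3 to fit the 8 across and 4 down.
R2C2 = 3 − 1 = 2 completes the 3 down.
R2C3 = 4 − 3 = 1 completes the 4 down.
R1C1 = 8 − 4 = 4 completes the 8 across.
R2C1 = 9 − 3 = 6 completes the 9 across.

6 2 1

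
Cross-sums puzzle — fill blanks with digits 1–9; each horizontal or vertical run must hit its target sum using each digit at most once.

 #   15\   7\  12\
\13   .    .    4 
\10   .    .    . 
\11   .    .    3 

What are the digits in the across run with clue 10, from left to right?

7 in 3 cells must be {1,2,4}.
R2C3 = 12 − 7 = 5 completes the 12 down.
No cell is forced outright now. R1C2 can only be 1 or 2 (the digits allowed by both its 13 across and its 7 down). If R1C2 = 2: that forces R1C1 = 7, R3C2 = 1, R2C2 = 4, after which R3C1 would have to be in {7} for the 11 across but in {2,3,5,6} for the 15 down — contradiction. So R1C2 = 1.
R1C1 = 13 − 5 = 8 completes the 13 across.
R3C2 = 2: the only remaining digit allowed by both the 11 across and the 7 down.
R2C2 = 7 − 3 = 4 completes the 7 down.
R3C1 = 11 − 5 = 6 completes the 11 across.
R2C1 = 10 − 9 = 1 completes the 10 across.

1 4 5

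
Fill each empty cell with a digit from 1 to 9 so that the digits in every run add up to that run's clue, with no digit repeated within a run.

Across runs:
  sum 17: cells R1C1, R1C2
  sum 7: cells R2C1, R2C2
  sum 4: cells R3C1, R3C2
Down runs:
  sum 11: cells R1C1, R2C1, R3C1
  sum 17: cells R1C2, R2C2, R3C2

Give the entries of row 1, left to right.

8 9

17 in 2 cells must be {8,9}; 4 in 2 cells must be {1,3}.
The 17 across and the 11 down share only 8, so R1C1 = 8.
R1C2 = 17 − 8 = 9 completes the 17 across.
Given what's placed, R3C1 must be 1 to fit the 4 across and 11 down.
R3C2 = 4 − 1 = 3 completes the 4 across.
R2C1 = 11 − 9 = 2 completes the 11 down.
R2C2 = 7 − 2 = 5 completes the 7 across.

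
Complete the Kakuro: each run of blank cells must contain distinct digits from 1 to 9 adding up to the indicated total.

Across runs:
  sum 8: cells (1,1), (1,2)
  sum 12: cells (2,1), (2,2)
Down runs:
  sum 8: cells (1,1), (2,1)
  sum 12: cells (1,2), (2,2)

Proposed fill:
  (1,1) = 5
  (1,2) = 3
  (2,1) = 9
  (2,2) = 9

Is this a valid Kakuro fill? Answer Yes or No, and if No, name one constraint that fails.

No — the down run (1,1)–(2,1) sums to 14, not 8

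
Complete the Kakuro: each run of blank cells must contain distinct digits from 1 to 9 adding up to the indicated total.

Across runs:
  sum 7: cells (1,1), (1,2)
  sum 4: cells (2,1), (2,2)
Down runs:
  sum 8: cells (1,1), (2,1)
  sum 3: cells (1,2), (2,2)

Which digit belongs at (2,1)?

4 in 2 cells must be {1,3}; 3 in 2 cells must be {1,2}.
The 4 across and the 3 down share only 1, so (2,2) = 1.
(1,2) = 3 − 1 = 2 completes the 3 down.
(2,1) = 4 − 1 = 3 completes the 4 across.
(1,1) = 7 − 2 = 5 completes the 7 across.

3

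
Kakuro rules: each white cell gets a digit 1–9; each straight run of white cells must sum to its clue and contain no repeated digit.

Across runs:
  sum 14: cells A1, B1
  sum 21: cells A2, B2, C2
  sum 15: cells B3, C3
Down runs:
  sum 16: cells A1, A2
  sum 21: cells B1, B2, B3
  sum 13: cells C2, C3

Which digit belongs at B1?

16 in 2 cells must be {7,9}.
The 14 across and the 16 down share only 9, so A1 = 9.
B1 = 14 − 9 = 5 completes the 14 across.
A2 = 16 − 9 = 7 completes the 16 down.
B2 = 9: the only remaining digit allowed by both the 21 across and the 21 down.
C2 = 21 − 16 = 5 completes the 21 across.
B3 = 21 − 14 = 7 completes the 21 down.
C3 = 15 − 7 = 8 completes the 15 across.

5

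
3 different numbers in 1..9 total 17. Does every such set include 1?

Counterexample: {2,6,9} sums to 17 without using 1.

No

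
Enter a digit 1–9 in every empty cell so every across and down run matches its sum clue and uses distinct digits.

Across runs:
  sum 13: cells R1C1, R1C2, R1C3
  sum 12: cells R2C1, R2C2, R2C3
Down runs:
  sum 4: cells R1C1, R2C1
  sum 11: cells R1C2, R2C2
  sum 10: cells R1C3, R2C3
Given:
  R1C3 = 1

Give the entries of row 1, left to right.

3 9 1

4 in 2 cells must be {1,3}.
Given what's placed, R1C1 must be 3 to fit the 13 across and 4 down.
R1C2 = 13 − 4 = 9 completes the 13 across.
R2C1 = 4 − 3 = 1 completes the 4 down.
R2C2 = 11 − 9 = 2 completes the 11 down.
R2C3 = 12 − 3 = 9 completes the 12 across.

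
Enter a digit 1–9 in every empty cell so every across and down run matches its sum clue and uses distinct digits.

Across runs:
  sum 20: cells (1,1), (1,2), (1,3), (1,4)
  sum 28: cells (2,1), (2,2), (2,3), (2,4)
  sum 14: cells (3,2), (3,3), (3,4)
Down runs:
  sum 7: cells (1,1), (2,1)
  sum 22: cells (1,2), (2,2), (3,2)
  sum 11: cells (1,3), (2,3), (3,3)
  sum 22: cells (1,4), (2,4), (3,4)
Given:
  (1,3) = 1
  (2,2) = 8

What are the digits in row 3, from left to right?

5 3 6

Nothing is forced directly, so branch on (3,2), whose candidates are 5 or 9. If (3,2) = 9: that forces (1,2) = 5, after which (3,4) would have to be in {1,2,3,4} for the 14 across but in {5,6,7,8,9} for the 22 down — contradiction. So (3,2) = 5.
(1,2) = 22 − 13 = 9 completes the 22 down.
No cell is forced outright now. (2,3) can only be 4 or 6 or 7 (the digits allowed by both its 28 across and its 11 down). If (2,3) = 4: then (2,1) would have to be in {7,9} for the 28 across but in {1,2,3,4,5,6} for the 7 down — contradiction. If (2,3) = 6: that forces (2,1) = 5, (2,4) = 9, after which (3,3) would have to be in {1,2,3,6,7,8} for the 14 across but in {4} for the 11 down — contradiction. So (2,3) = 7.
Given what's placed, (2,1) must be 4 to fit the 28 across and 7 down.
(2,4) = 28 − 19 = 9 completes the 28 across.
(3,3) = 11 − 8 = 3 completes the 11 down.
(3,4) = 14 − 8 = 6 completes the 14 across.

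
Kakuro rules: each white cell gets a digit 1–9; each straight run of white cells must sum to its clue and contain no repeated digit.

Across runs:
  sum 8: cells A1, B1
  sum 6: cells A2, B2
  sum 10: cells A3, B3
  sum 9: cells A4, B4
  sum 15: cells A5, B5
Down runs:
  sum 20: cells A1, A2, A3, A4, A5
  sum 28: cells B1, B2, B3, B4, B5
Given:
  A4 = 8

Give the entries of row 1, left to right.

B4 = 9 − 8 = 1 completes the 9 across.
Given what's placed, A5 must be 6 to fit the 15 across and 20 down.
B5 = 15 − 6 = 9 completes the 15 across.
Nothing is forced directly, so branch on A2, whose candidates are 1 or 2. If A2 = 2: that forces B2 = 4, B1 = 6, B3 = 8, after which A1 would have to be in {2} for the 8 across but in {1,3} for the 20 down — contradiction. So A2 = 1.
B2 = 6 − 1 = 5 completes the 6 across.
Nothing is forced directly, so branch on A1, whose candidates are 2 or 3. If A1 = 3: then B1 would have to be in {5} for the 8 across but in {6,7} for the 28 down — contradiction. So A1 = 2.
B1 = 8 − 2 = 6 completes the 8 across.

2, 6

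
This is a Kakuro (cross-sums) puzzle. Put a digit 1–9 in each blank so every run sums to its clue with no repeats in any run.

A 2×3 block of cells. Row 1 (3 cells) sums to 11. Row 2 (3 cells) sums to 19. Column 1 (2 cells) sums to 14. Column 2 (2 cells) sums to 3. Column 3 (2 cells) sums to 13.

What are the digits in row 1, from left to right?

3 in 2 cells must be {1,2}.
The 19 across and the 3 down share only 2, so (2,2) = 2.
(1,2) = 3 − 2 = 1 completes the 3 down.
Nothing is forced directly, so branch on (1,1), whose candidates are 6 or 8. If (1,1) = 8: then (1,3) would have to be in {2} for the 11 across but in {4,5,6,7,8,9} for the 13 down — contradiction. So (1,1) = 6.
(1,3) = 11 − 7 = 4 completes the 11 across.
(2,1) = 14 − 6 = 8 completes the 14 down.
(2,3) = 19 − 10 = 9 completes the 19 across.

6 1 4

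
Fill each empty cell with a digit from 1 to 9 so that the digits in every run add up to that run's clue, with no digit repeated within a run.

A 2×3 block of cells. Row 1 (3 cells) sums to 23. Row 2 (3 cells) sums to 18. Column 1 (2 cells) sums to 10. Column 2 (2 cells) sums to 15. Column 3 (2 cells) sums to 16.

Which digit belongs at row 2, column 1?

2

23 in 3 cells must be {6,8,9}; 16 in 2 cells must be {7,9}.
The 23 across and the 16 down share only 9, so (1,3) = 9.
(2,3) = 16 − 9 = 7 completes the 16 down.
Nothing is forced directly, so branch on (1,1), whose candidates are 6 or 8. If (1,1) = 6: that forces (1,2) = 8, after which (2,1) would have to be in {2,3,5,6,8,9} for the 18 across but in {4} for the 10 down — contradiction. So (1,1) = 8.
(1,2) = 23 − 17 = 6 completes the 23 across.
(2,1) = 10 − 8 = 2 completes the 10 down.
(2,2) = 18 − 9 = 9 completes the 18 across.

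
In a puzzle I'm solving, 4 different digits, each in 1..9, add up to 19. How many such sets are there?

11

4 distinct digits from 1–9 sum between 10 and 30.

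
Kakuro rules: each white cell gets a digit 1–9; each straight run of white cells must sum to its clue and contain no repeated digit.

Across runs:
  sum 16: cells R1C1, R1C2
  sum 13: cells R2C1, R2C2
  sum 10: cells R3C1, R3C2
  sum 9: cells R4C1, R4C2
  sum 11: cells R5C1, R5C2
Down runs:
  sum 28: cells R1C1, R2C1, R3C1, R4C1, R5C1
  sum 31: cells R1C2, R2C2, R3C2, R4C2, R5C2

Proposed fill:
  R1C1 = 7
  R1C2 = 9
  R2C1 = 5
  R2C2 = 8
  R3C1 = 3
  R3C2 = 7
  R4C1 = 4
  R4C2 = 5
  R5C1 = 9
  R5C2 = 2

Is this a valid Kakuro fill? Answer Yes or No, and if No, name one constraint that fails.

Yes

Across: 7+9=16; 5+8=13; 3+7=10; 4+5=9; 9+2=11. Down: 7+5+3+4+9=28; 9+8+7+5+2=31. No digit repeats within any run.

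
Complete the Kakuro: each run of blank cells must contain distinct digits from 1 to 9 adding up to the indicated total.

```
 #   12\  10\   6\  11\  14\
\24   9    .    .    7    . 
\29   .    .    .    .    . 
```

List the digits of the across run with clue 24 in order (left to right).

R1C5 = 5: the only remaining digit allowed by both the 24 across and the 14 down.
R2C1 = 12 − 9 = 3 completes the 12 down.
R2C4 = 11 − 7 = 4 completes the 11 down.
R2C5 = 14 − 5 = 9 completes the 14 down.
R2C3 = 5: the only remaining digit allowed by both the 29 across and the 6 down.
R1C3 = 6 − 5 = 1 completes the 6 down.
R2C2 = 29 − 21 = 8 completes the 29 across.
R1C2 = 24 − 22 = 2 completes the 24 across.

9 2 1 7 5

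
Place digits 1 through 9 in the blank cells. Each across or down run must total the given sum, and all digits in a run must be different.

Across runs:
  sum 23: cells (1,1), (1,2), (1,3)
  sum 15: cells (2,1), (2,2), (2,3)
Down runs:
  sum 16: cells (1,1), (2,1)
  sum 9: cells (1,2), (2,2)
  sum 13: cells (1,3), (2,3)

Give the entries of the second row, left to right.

23 in 3 cells must be {6,8,9}; 16 in 2 cells must be {7,9}.
The 23 across and the 16 down share only 9, so (1,1) = 9.
(2,1) = 16 − 9 = 7 completes the 16 down.
Nothing is forced directly, so branch on (2,3), whose candidates are 5 or 6. If (2,3) = 6: then (1,3) would have to be in {6,8} for the 23 across but in {7} for the 13 down — contradiction. So (2,3) = 5.
(1,3) = 13 − 5 = 8 completes the 13 down.
(2,2) = 15 − 12 = 3 completes the 15 across.
(1,2) = 23 − 17 = 6 completes the 23 across.

7 3 5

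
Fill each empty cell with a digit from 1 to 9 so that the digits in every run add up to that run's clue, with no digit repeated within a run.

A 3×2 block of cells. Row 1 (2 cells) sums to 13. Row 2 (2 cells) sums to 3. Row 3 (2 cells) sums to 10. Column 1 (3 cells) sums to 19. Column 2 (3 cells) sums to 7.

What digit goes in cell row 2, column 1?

3 in 2 cells must be {1,2}; 7 in 3 cells must be {1,2,4}.
The 13 across and the 7 down share only 4, so (1,2) = 4.
The 3 across and the 19 down share only 2, so (2,1) = 2.
(2,2) = 3 − 2 = 1 completes the 3 across.
(3,2) = 7 − 5 = 2 completes the 7 down.
(1,1) = 13 − 4 = 9 completes the 13 across.
(3,1) = 10 − 2 = 8 completes the 10 across.

2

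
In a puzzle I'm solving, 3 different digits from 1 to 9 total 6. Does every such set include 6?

No

The only way to make 6 from 3 distinct digits is {1,2,3}, which does not contain 6.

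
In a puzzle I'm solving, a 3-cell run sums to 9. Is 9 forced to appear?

No

Counterexample: {1,2,6} sums to 9 without using 9.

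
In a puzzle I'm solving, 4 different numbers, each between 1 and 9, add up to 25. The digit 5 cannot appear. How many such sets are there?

4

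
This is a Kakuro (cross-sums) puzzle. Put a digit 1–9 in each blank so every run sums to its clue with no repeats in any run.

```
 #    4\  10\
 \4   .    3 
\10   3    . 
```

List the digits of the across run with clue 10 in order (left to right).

4 in 2 cells must be {1,3}.
R1C1 = 4 − 3 = 1 completes the 4 across.
R2C2 = 10 − 3 = 7 completes the 10 across.

3, 7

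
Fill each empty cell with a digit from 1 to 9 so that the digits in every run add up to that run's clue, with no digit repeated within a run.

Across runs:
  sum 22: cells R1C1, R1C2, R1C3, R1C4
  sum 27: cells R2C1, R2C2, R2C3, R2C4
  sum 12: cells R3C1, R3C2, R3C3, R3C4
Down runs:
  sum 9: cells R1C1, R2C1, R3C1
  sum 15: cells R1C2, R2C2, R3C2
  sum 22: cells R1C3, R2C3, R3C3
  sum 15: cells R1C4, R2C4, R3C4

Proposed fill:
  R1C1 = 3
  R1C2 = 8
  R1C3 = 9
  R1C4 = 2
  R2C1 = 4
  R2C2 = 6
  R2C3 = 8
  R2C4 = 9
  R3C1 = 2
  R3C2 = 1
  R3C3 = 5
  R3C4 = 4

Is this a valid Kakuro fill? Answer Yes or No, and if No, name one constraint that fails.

Yes

Across: 3+8+9+2=22; 4+6+8+9=27; 2+1+5+4=12. Down: 3+4+2=9; 8+6+1=15; 9+8+5=22; 2+9+4=15. No digit repeats within any run.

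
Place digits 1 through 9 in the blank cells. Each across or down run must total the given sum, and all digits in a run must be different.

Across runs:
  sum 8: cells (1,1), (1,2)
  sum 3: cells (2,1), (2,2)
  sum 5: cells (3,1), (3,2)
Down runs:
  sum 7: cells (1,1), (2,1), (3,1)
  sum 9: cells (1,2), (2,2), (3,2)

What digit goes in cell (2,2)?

3 in 2 cells must be {1,2}; 7 in 3 cells must be {1,2,4}.
Nothing is forced directly, so branch on (1,1), whose candidates are 1 or 2. If (1,1) = 1: then (1,2) would have to be in {7} for the 8 across but in {1,2,3,4,5,6} for the 9 down — contradiction. So (1,1) = 2.
(1,2) = 8 − 2 = 6 completes the 8 across.
Given what's placed, (2,1) must be 1 to fit the 3 across and 7 down.
(2,2) = 3 − 1 = 2 completes the 3 across.
(3,1) = 7 − 3 = 4 completes the 7 down.
(3,2) = 5 − 4 = 1 completes the 5 across.

2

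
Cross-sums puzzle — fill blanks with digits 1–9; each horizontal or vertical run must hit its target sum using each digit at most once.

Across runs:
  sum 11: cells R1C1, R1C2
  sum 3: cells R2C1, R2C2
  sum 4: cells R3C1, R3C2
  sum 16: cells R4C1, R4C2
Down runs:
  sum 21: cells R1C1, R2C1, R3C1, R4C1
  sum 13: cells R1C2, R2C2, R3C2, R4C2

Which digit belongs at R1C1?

3 in 2 cells must be {1,2}; 4 in 2 cells must be {1,3}; 16 in 2 cells must be {7,9}.
Only 7 fits R4C2 under both its across sum 16 and down sum 13.
R4C1 = 16 − 7 = 9 completes the 16 across.
Nothing is forced directly, so branch on R1C2, whose candidates are 2 or 3. If R1C2 = 2: then R1C1 would have to be in {9} for the 11 across but in {1,2,3,4,5,6,7,8} for the 21 down — contradiction. So R1C2 = 3.
R1C1 = 11 − 3 = 8 completes the 11 across.

8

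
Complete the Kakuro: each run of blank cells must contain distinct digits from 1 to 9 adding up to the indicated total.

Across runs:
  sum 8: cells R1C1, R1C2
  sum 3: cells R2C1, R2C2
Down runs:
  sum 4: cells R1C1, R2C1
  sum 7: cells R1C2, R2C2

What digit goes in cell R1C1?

3

3 in 2 cells must be {1,2}; 4 in 2 cells must be {1,3}.
The 3 across and the 4 down share only 1, so R2C1 = 1.
R2C2 = 3 − 1 = 2 completes the 3 across.
R1C1 = 4 − 1 = 3 completes the 4 down.
R1C2 = 8 − 3 = 5 completes the 8 across.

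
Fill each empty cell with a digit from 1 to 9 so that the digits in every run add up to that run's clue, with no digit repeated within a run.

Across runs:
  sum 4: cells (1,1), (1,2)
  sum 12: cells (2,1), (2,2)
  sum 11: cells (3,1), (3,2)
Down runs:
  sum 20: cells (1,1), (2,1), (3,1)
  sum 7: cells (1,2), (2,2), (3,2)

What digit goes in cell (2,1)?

4 in 2 cells must be {1,3}; 7 in 3 cells must be {1,2,4}.
The 4 across and the 20 down share only 3, so (1,1) = 3.
(1,2) = 4 − 3 = 1 completes the 4 across.
Given what's placed, (2,2) must be 4 to fit the 12 across and 7 down.
(3,2) = 7 − 5 = 2 completes the 7 down.
(2,1) = 12 − 4 = 8 completes the 12 across.
(3,1) = 11 − 2 = 9 completes the 11 across.

8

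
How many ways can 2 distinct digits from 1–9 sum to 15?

2 distinct digits from 1–9 sum between 3 and 17.
Enumerating: {6,9}, {7,8}.

2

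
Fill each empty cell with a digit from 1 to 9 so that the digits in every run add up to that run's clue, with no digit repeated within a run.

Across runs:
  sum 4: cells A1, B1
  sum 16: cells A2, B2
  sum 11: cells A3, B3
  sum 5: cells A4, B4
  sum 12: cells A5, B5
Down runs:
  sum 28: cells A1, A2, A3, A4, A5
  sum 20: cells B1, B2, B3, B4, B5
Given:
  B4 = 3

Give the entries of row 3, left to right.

6, 5

4 in 2 cells must be {1,3}; 16 in 2 cells must be {7,9}.
Given what's placed, B1 must be 1 to fit the 4 across and 20 down.
A4 = 5 − 3 = 2 completes the 5 across.
A1 = 4 − 1 = 3 completes the 4 across.
Given what's placed, A2 must be 9 to fit the 16 across and 28 down.
B2 = 16 − 9 = 7 completes the 16 across.
Given what's placed, A5 must be 8 to fit the 12 across and 28 down.
B5 = 12 − 8 = 4 completes the 12 across.
A3 = 28 − 22 = 6 completes the 28 down.
B3 = 11 − 6 = 5 completes the 11 across.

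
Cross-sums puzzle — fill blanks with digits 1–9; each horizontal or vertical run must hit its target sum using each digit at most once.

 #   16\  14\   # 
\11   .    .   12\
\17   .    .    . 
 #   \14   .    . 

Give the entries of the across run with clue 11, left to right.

7 4

16 in 2 cells must be {7,9}.
Nothing is forced directly, so branch on R3C3, whose candidates are 5 or 8 or 9. If R3C3 = 8: that forces R2C3 = 4, R3C2 = 6, R2C1 = 7, after which R2C2 would have to be in {6} for the 17 across but in {1,3,5,7} for the 14 down — contradiction. If R3C3 = 9: that forces R2C3 = 3, R3C2 = 5, R2C1 = 9, after which R2C2 would have to be in {5} for the 17 across but in {1,2,3,6,7,8} for the 14 down — contradiction. So R3C3 = 5.
R2C3 = 12 − 5 = 7 completes the 12 down.
R3C2 = 14 − 5 = 9 completes the 14 across.
R2C1 = 9: the only remaining digit allowed by both the 17 across and the 16 down.
R2C2 = 17 − 16 = 1 completes the 17 across.
R1C1 = 16 − 9 = 7 completes the 16 down.
R1C2 = 11 − 7 = 4 completes the 11 across.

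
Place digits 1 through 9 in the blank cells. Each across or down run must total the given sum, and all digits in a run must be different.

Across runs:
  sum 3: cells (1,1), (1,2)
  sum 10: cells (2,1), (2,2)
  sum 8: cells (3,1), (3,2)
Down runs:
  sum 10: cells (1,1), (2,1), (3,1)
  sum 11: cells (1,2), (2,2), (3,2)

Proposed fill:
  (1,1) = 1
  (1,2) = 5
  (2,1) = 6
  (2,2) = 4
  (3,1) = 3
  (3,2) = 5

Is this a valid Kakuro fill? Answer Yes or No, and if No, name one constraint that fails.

No — the down run (1,2)–(3,2) sums to 14, not 11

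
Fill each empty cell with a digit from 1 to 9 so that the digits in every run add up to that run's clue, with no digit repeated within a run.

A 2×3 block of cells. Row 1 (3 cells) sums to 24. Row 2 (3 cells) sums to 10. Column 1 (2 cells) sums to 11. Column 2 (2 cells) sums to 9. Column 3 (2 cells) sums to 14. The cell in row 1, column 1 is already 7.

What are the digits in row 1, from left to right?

24 in 3 cells must be {7,8,9}.
Given what's placed, (1,2) must be 8 to fit the 24 across and 9 down.
(1,3) = 24 − 15 = 9 completes the 24 across.
(2,1) = 11 − 7 = 4 completes the 11 down.
(2,2) = 9 − 8 = 1 completes the 9 down.
(2,3) = 10 − 5 = 5 completes the 10 across.

7 8 9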